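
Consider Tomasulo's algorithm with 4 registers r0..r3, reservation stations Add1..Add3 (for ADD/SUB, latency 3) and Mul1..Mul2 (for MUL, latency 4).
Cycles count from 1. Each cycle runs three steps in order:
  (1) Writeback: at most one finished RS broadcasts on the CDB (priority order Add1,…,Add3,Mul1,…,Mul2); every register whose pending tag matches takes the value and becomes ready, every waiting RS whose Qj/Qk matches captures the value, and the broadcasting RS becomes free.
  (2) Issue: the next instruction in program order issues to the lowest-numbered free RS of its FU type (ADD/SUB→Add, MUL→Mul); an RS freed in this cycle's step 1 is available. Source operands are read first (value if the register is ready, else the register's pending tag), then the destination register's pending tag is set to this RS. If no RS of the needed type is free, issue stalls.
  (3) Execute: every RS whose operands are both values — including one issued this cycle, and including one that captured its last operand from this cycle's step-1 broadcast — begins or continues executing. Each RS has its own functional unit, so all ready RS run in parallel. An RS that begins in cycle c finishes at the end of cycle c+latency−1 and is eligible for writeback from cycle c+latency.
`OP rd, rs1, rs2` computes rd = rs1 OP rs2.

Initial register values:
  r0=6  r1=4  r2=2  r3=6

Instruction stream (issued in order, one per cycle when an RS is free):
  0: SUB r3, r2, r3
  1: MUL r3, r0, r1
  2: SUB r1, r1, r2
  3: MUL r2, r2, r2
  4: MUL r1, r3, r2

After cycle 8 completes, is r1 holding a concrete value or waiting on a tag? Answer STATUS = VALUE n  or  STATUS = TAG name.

cycle 1: issue SUB r3<-Add1 // r0:6,r1:4,r2:2,r3:Add1
cycle 2: issue MUL r3<-Mul1 // r0:6,r1:4,r2:2,r3:Mul1
cycle 3: issue SUB r1<-Add2 // r0:6,r1:Add2,r2:2,r3:Mul1
cycle 4: CDB Add1=-4; issue MUL r2<-Mul2 // r0:6,r1:Add2,r2:Mul2,r3:Mul1
cycle 5: stall // r0:6,r1:Add2,r2:Mul2,r3:Mul1
cycle 6: CDB Add2=2; stall // r0:6,r1:2,r2:Mul2,r3:Mul1
cycle 7: CDB Mul1=24; issue MUL r1<-Mul1 // r0:6,r1:Mul1,r2:Mul2,r3:24
cycle 8: CDB Mul2=4 // r0:6,r1:Mul1,r2:4,r3:24

STATUS = TAG Mul1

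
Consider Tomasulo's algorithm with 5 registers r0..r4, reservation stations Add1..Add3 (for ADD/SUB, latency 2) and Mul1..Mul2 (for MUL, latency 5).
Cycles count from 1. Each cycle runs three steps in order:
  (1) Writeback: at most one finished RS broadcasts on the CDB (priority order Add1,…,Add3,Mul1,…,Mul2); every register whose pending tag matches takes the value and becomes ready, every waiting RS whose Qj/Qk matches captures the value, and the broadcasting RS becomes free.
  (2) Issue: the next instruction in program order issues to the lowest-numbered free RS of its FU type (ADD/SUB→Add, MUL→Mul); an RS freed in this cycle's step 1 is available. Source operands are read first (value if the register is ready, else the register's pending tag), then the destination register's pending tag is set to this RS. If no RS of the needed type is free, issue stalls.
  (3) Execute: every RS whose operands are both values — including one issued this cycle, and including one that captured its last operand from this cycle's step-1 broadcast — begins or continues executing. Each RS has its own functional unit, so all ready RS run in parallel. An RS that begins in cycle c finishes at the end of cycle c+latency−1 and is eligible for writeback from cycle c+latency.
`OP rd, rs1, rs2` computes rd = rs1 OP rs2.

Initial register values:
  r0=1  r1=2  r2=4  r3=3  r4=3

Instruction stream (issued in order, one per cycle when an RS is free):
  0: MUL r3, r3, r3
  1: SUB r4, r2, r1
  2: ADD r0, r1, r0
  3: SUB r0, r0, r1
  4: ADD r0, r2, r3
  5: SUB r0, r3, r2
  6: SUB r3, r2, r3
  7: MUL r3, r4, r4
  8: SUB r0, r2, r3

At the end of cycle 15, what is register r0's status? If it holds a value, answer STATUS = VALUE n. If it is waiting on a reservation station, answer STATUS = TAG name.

cycle 1: issue MUL r3<-Mul1 // r0:1,r1:2,r2:4,r3:Mul1,r4:3
cycle 2: issue SUB r4<-Add1 // r0:1,r1:2,r2:4,r3:Mul1,r4:Add1
cycle 3: issue ADD r0<-Add2 // r0:Add2,r1:2,r2:4,r3:Mul1,r4:Add1
cycle 4: CDB Add1=2; issue SUB r0<-Add1 // r0:Add1,r1:2,r2:4,r3:Mul1,r4:2
cycle 5: CDB Add2=3; issue ADD r0<-Add2 // r0:Add2,r1:2,r2:4,r3:Mul1,r4:2
cycle 6: CDB Mul1=9; issue SUB r0<-Add3 // r0:Add3,r1:2,r2:4,r3:9,r4:2
cycle 7: CDB Add1=1; issue SUB r3<-Add1 // r0:Add3,r1:2,r2:4,r3:Add1,r4:2
cycle 8: CDB Add2=13; issue MUL r3<-Mul1 // r0:Add3,r1:2,r2:4,r3:Mul1,r4:2
cycle 9: CDB Add1=-5; issue SUB r0<-Add1 // r0:Add1,r1:2,r2:4,r3:Mul1,r4:2
cycle 10: CDB Add3=5 // r0:Add1,r1:2,r2:4,r3:Mul1,r4:2
cycle 11: - // r0:Add1,r1:2,r2:4,r3:Mul1,r4:2
cycle 12: - // r0:Add1,r1:2,r2:4,r3:Mul1,r4:2
cycle 13: CDB Mul1=4 // r0:Add1,r1:2,r2:4,r3:4,r4:2
cycle 14: - // r0:Add1,r1:2,r2:4,r3:4,r4:2
cycle 15: CDB Add1=0 // r0:0,r1:2,r2:4,r3:4,r4:2

STATUS = VALUE 0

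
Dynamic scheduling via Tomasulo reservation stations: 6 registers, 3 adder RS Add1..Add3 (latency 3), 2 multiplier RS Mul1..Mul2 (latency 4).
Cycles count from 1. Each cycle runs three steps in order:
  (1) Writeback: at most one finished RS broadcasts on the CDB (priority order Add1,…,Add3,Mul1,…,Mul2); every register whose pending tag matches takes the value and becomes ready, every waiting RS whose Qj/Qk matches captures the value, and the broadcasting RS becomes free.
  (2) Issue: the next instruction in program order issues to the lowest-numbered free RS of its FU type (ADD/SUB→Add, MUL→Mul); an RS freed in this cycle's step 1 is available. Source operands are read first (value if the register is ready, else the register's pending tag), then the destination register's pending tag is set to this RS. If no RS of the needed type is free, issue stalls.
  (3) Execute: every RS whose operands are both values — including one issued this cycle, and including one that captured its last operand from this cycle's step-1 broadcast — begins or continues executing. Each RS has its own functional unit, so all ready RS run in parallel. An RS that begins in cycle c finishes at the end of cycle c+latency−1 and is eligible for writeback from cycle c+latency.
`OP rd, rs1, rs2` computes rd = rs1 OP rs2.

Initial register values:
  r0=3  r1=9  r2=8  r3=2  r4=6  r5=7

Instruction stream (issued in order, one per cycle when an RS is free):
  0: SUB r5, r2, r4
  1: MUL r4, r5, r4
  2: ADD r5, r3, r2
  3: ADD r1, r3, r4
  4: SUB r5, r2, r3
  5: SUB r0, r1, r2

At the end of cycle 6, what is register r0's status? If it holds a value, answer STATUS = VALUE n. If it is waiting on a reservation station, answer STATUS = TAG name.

  c1: issue SUB r5<-Add1  regs: r0:3,r1:9,r2:8,r3:2,r4:6,r5:Add1
  c2: issue MUL r4<-Mul1  regs: r0:3,r1:9,r2:8,r3:2,r4:Mul1,r5:Add1
  c3: issue ADD r5<-Add2  regs: r0:3,r1:9,r2:8,r3:2,r4:Mul1,r5:Add2
  c4: CDB Add1=2; issue ADD r1<-Add1  regs: r0:3,r1:Add1,r2:8,r3:2,r4:Mul1,r5:Add2
  c5: issue SUB r5<-Add3  regs: r0:3,r1:Add1,r2:8,r3:2,r4:Mul1,r5:Add3
  c6: CDB Add2=10; issue SUB r0<-Add2  regs: r0:Add2,r1:Add1,r2:8,r3:2,r4:Mul1,r5:Add3

STATUS = TAG Add2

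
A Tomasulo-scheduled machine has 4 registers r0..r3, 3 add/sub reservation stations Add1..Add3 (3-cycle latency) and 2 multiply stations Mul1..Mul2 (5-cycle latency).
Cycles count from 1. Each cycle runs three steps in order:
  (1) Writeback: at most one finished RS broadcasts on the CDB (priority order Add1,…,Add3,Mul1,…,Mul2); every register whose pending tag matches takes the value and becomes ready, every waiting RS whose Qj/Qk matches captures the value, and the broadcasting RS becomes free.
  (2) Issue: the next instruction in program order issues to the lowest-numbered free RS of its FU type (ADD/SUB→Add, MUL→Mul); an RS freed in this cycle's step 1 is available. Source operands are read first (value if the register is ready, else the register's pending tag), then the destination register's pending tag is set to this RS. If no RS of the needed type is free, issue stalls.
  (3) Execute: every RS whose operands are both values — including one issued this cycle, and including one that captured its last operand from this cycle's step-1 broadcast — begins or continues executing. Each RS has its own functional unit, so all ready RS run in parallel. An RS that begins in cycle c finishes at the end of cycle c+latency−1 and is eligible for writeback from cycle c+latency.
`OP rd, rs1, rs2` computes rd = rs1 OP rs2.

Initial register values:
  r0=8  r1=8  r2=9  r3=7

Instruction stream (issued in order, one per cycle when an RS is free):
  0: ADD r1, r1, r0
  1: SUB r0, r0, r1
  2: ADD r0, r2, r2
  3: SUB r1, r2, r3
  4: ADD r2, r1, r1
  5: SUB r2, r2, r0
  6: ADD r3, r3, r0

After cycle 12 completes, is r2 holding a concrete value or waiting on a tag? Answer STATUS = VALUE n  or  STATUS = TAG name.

STATUS = TAG Add1

  c1: issue ADD r1<-Add1  regs: r0:8,r1:Add1,r2:9,r3:7
  c2: issue SUB r0<-Add2  regs: r0:Add2,r1:Add1,r2:9,r3:7
  c3: issue ADD r0<-Add3  regs: r0:Add3,r1:Add1,r2:9,r3:7
  c4: CDB Add1=16; issue SUB r1<-Add1  regs: r0:Add3,r1:Add1,r2:9,r3:7
  c5: stall  regs: r0:Add3,r1:Add1,r2:9,r3:7
  c6: CDB Add3=18; issue ADD r2<-Add3  regs: r0:18,r1:Add1,r2:Add3,r3:7
  c7: CDB Add1=2; issue SUB r2<-Add1  regs: r0:18,r1:2,r2:Add1,r3:7
  c8: CDB Add2=-8; issue ADD r3<-Add2  regs: r0:18,r1:2,r2:Add1,r3:Add2
  c9: -  regs: r0:18,r1:2,r2:Add1,r3:Add2
  c10: CDB Add3=4  regs: r0:18,r1:2,r2:Add1,r3:Add2
  c11: CDB Add2=25  regs: r0:18,r1:2,r2:Add1,r3:25
  c12: -  regs: r0:18,r1:2,r2:Add1,r3:25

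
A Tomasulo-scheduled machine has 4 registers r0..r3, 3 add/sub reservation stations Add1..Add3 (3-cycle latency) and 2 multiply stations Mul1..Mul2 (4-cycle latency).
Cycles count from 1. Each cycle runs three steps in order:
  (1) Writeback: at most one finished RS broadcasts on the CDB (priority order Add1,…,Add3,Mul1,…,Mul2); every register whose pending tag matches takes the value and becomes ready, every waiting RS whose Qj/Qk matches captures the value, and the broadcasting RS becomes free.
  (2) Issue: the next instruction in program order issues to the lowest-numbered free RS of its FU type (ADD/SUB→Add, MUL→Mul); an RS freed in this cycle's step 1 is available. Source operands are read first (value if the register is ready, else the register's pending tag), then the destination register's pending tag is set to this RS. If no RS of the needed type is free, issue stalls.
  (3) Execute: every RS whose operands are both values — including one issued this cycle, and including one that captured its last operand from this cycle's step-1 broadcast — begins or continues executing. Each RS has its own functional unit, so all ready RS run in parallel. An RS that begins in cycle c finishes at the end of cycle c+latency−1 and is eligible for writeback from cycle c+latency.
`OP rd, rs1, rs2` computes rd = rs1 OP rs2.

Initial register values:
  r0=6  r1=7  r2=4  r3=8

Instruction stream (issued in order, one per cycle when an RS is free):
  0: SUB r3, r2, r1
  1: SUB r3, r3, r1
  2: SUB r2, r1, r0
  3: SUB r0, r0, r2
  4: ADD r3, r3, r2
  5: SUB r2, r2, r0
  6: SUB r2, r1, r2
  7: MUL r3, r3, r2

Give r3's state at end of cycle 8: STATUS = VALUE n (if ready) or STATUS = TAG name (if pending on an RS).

cycle 1: issue SUB r3<-Add1 // r0:6,r1:7,r2:4,r3:Add1
cycle 2: issue SUB r3<-Add2 // r0:6,r1:7,r2:4,r3:Add2
cycle 3: issue SUB r2<-Add3 // r0:6,r1:7,r2:Add3,r3:Add2
cycle 4: CDB Add1=-3; issue SUB r0<-Add1 // r0:Add1,r1:7,r2:Add3,r3:Add2
cycle 5: stall // r0:Add1,r1:7,r2:Add3,r3:Add2
cycle 6: CDB Add3=1; issue ADD r3<-Add3 // r0:Add1,r1:7,r2:1,r3:Add3
cycle 7: CDB Add2=-10; issue SUB r2<-Add2 // r0:Add1,r1:7,r2:Add2,r3:Add3
cycle 8: stall // r0:Add1,r1:7,r2:Add2,r3:Add3

STATUS = TAG Add3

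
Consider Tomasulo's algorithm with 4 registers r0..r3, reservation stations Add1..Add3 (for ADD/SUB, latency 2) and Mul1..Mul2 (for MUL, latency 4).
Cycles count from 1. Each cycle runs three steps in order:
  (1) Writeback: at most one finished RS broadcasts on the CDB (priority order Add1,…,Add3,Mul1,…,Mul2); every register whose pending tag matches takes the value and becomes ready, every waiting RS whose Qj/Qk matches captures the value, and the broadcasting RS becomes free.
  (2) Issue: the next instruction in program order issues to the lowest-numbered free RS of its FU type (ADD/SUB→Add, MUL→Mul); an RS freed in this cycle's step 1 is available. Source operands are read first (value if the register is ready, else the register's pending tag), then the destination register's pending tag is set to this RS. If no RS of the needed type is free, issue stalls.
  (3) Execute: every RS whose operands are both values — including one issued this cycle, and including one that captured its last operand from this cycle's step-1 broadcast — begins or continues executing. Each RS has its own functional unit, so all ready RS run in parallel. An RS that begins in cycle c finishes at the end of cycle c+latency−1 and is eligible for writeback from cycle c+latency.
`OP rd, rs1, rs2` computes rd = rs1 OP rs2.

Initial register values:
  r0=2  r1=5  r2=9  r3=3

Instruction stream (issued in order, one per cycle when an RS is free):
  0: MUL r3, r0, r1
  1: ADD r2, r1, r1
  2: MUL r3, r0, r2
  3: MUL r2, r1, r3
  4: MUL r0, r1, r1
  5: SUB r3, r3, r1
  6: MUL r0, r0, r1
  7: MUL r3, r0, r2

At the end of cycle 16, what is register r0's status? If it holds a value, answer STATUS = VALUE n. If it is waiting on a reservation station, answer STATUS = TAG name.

cycle 1: issue MUL r3<-Mul1 // r0:2,r1:5,r2:9,r3:Mul1
cycle 2: issue ADD r2<-Add1 // r0:2,r1:5,r2:Add1,r3:Mul1
cycle 3: issue MUL r3<-Mul2 // r0:2,r1:5,r2:Add1,r3:Mul2
cycle 4: CDB Add1=10; stall // r0:2,r1:5,r2:10,r3:Mul2
cycle 5: CDB Mul1=10; issue MUL r2<-Mul1 // r0:2,r1:5,r2:Mul1,r3:Mul2
cycle 6: stall // r0:2,r1:5,r2:Mul1,r3:Mul2
cycle 7: stall // r0:2,r1:5,r2:Mul1,r3:Mul2
cycle 8: CDB Mul2=20; issue MUL r0<-Mul2 // r0:Mul2,r1:5,r2:Mul1,r3:20
cycle 9: issue SUB r3<-Add1 // r0:Mul2,r1:5,r2:Mul1,r3:Add1
cycle 10: stall // r0:Mul2,r1:5,r2:Mul1,r3:Add1
cycle 11: CDB Add1=15; stall // r0:Mul2,r1:5,r2:Mul1,r3:15
cycle 12: CDB Mul1=100; issue MUL r0<-Mul1 // r0:Mul1,r1:5,r2:100,r3:15
cycle 13: CDB Mul2=25; issue MUL r3<-Mul2 // r0:Mul1,r1:5,r2:100,r3:Mul2
cycle 14: - // r0:Mul1,r1:5,r2:100,r3:Mul2
cycle 15: - // r0:Mul1,r1:5,r2:100,r3:Mul2
cycle 16: - // r0:Mul1,r1:5,r2:100,r3:Mul2

STATUS = TAG Mul1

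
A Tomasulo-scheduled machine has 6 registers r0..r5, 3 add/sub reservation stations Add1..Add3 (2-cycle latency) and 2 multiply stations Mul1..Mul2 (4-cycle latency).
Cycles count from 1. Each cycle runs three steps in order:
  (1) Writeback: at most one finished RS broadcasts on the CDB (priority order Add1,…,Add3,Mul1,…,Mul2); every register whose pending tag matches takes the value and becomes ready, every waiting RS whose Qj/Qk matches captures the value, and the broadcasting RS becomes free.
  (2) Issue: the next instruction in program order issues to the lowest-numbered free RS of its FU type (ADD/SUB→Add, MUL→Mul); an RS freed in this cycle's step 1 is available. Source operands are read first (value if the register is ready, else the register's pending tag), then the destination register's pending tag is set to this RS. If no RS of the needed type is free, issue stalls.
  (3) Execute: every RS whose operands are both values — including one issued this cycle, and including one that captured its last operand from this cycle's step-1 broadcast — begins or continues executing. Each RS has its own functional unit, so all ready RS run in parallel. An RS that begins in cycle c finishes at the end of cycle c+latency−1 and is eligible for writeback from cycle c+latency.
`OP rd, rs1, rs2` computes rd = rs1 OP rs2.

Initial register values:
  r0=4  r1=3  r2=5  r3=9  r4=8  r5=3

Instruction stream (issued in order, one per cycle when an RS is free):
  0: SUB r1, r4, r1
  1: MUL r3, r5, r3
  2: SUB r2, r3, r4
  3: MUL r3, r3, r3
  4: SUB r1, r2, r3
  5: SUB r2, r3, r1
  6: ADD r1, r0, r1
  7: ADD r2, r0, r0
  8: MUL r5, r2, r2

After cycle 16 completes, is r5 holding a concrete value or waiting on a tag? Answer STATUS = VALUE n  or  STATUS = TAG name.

STATUS = TAG Mul1

cycle 1: issue SUB r1<-Add1 // r0:4,r1:Add1,r2:5,r3:9,r4:8,r5:3
cycle 2: issue MUL r3<-Mul1 // r0:4,r1:Add1,r2:5,r3:Mul1,r4:8,r5:3
cycle 3: CDB Add1=5; issue SUB r2<-Add1 // r0:4,r1:5,r2:Add1,r3:Mul1,r4:8,r5:3
cycle 4: issue MUL r3<-Mul2 // r0:4,r1:5,r2:Add1,r3:Mul2,r4:8,r5:3
cycle 5: issue SUB r1<-Add2 // r0:4,r1:Add2,r2:Add1,r3:Mul2,r4:8,r5:3
cycle 6: CDB Mul1=27; issue SUB r2<-Add3 // r0:4,r1:Add2,r2:Add3,r3:Mul2,r4:8,r5:3
cycle 7: stall // r0:4,r1:Add2,r2:Add3,r3:Mul2,r4:8,r5:3
cycle 8: CDB Add1=19; issue ADD r1<-Add1 // r0:4,r1:Add1,r2:Add3,r3:Mul2,r4:8,r5:3
cycle 9: stall // r0:4,r1:Add1,r2:Add3,r3:Mul2,r4:8,r5:3
cycle 10: CDB Mul2=729; stall // r0:4,r1:Add1,r2:Add3,r3:729,r4:8,r5:3
cycle 11: stall // r0:4,r1:Add1,r2:Add3,r3:729,r4:8,r5:3
cycle 12: CDB Add2=-710; issue ADD r2<-Add2 // r0:4,r1:Add1,r2:Add2,r3:729,r4:8,r5:3
cycle 13: issue MUL r5<-Mul1 // r0:4,r1:Add1,r2:Add2,r3:729,r4:8,r5:Mul1
cycle 14: CDB Add1=-706 // r0:4,r1:-706,r2:Add2,r3:729,r4:8,r5:Mul1
cycle 15: CDB Add2=8 // r0:4,r1:-706,r2:8,r3:729,r4:8,r5:Mul1
cycle 16: CDB Add3=1439 // r0:4,r1:-706,r2:8,r3:729,r4:8,r5:Mul1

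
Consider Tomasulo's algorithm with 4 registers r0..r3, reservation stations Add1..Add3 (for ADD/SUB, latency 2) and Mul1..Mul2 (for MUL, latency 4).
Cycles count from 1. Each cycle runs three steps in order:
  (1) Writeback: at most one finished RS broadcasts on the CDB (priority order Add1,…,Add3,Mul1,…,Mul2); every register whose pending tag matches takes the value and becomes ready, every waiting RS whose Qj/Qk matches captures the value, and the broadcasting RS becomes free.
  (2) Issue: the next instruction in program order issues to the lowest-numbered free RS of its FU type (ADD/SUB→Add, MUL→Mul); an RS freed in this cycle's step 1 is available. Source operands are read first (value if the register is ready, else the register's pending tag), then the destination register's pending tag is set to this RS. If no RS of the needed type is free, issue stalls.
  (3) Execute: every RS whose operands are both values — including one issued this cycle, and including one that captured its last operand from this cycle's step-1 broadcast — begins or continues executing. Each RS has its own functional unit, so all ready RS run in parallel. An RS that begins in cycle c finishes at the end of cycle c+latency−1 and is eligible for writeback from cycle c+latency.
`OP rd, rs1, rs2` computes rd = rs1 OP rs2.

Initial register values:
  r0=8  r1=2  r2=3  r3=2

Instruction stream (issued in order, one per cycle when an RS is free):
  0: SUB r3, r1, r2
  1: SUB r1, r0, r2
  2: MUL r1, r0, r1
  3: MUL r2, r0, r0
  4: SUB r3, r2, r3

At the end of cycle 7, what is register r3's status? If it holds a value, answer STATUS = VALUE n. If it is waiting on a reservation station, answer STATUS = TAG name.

STATUS = TAG Add1

c1: issue SUB r3<-Add1 | r0:8,r1:2,r2:3,r3:Add1
c2: issue SUB r1<-Add2 | r0:8,r1:Add2,r2:3,r3:Add1
c3: CDB Add1=-1; issue MUL r1<-Mul1 | r0:8,r1:Mul1,r2:3,r3:-1
c4: CDB Add2=5; issue MUL r2<-Mul2 | r0:8,r1:Mul1,r2:Mul2,r3:-1
c5: issue SUB r3<-Add1 | r0:8,r1:Mul1,r2:Mul2,r3:Add1
c6: - | r0:8,r1:Mul1,r2:Mul2,r3:Add1
c7: - | r0:8,r1:Mul1,r2:Mul2,r3:Add1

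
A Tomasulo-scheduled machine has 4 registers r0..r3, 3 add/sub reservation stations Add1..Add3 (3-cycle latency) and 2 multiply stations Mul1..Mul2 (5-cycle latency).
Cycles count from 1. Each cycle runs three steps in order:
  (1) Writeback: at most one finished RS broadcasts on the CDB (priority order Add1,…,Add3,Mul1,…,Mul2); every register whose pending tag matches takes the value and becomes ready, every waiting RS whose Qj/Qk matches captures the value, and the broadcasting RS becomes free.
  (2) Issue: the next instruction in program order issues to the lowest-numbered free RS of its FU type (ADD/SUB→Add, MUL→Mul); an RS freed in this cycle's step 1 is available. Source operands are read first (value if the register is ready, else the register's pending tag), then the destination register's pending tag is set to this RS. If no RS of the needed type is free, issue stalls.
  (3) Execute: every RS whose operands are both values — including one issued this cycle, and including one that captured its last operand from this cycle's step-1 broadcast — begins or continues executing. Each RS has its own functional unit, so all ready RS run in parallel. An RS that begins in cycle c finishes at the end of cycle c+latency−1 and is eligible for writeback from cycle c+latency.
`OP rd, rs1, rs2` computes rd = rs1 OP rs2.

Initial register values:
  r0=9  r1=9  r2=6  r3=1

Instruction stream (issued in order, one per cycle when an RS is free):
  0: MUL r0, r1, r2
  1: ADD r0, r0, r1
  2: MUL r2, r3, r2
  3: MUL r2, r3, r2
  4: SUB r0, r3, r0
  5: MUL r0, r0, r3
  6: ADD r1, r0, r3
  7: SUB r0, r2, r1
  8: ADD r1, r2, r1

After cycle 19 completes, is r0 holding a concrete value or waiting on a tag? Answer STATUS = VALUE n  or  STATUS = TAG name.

cycle 1: issue MUL r0<-Mul1 // r0:Mul1,r1:9,r2:6,r3:1
cycle 2: issue ADD r0<-Add1 // r0:Add1,r1:9,r2:6,r3:1
cycle 3: issue MUL r2<-Mul2 // r0:Add1,r1:9,r2:Mul2,r3:1
cycle 4: stall // r0:Add1,r1:9,r2:Mul2,r3:1
cycle 5: stall // r0:Add1,r1:9,r2:Mul2,r3:1
cycle 6: CDB Mul1=54; issue MUL r2<-Mul1 // r0:Add1,r1:9,r2:Mul1,r3:1
cycle 7: issue SUB r0<-Add2 // r0:Add2,r1:9,r2:Mul1,r3:1
cycle 8: CDB Mul2=6; issue MUL r0<-Mul2 // r0:Mul2,r1:9,r2:Mul1,r3:1
cycle 9: CDB Add1=63; issue ADD r1<-Add1 // r0:Mul2,r1:Add1,r2:Mul1,r3:1
cycle 10: issue SUB r0<-Add3 // r0:Add3,r1:Add1,r2:Mul1,r3:1
cycle 11: stall // r0:Add3,r1:Add1,r2:Mul1,r3:1
cycle 12: CDB Add2=-62; issue ADD r1<-Add2 // r0:Add3,r1:Add2,r2:Mul1,r3:1
cycle 13: CDB Mul1=6 // r0:Add3,r1:Add2,r2:6,r3:1
cycle 14: - // r0:Add3,r1:Add2,r2:6,r3:1
cycle 15: - // r0:Add3,r1:Add2,r2:6,r3:1
cycle 16: - // r0:Add3,r1:Add2,r2:6,r3:1
cycle 17: CDB Mul2=-62 // r0:Add3,r1:Add2,r2:6,r3:1
cycle 18: - // r0:Add3,r1:Add2,r2:6,r3:1
cycle 19: - // r0:Add3,r1:Add2,r2:6,r3:1

STATUS = TAG Add3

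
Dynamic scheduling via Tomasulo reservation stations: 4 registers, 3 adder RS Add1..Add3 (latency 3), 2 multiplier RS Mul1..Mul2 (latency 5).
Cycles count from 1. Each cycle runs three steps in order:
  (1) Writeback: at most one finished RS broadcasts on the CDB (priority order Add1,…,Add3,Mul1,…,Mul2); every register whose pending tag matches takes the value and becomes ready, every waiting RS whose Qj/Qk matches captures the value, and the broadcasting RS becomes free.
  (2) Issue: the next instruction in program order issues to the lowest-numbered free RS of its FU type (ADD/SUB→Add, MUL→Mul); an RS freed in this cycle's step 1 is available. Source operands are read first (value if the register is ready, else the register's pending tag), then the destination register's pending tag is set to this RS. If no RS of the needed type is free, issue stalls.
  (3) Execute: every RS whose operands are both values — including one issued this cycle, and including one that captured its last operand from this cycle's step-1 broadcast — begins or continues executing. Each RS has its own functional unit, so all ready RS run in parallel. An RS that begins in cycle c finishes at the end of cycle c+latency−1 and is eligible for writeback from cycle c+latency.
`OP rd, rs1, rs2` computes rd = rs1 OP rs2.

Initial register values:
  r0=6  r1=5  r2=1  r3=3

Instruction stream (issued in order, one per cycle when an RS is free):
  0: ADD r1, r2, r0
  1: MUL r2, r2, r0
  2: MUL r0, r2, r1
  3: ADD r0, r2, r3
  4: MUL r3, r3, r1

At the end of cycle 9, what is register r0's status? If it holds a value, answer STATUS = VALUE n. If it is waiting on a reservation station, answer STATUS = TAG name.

cycle 1: issue ADD r1<-Add1 // r0:6,r1:Add1,r2:1,r3:3
cycle 2: issue MUL r2<-Mul1 // r0:6,r1:Add1,r2:Mul1,r3:3
cycle 3: issue MUL r0<-Mul2 // r0:Mul2,r1:Add1,r2:Mul1,r3:3
cycle 4: CDB Add1=7; issue ADD r0<-Add1 // r0:Add1,r1:7,r2:Mul1,r3:3
cycle 5: stall // r0:Add1,r1:7,r2:Mul1,r3:3
cycle 6: stall // r0:Add1,r1:7,r2:Mul1,r3:3
cycle 7: CDB Mul1=6; issue MUL r3<-Mul1 // r0:Add1,r1:7,r2:6,r3:Mul1
cycle 8: - // r0:Add1,r1:7,r2:6,r3:Mul1
cycle 9: - // r0:Add1,r1:7,r2:6,r3:Mul1

STATUS = TAG Add1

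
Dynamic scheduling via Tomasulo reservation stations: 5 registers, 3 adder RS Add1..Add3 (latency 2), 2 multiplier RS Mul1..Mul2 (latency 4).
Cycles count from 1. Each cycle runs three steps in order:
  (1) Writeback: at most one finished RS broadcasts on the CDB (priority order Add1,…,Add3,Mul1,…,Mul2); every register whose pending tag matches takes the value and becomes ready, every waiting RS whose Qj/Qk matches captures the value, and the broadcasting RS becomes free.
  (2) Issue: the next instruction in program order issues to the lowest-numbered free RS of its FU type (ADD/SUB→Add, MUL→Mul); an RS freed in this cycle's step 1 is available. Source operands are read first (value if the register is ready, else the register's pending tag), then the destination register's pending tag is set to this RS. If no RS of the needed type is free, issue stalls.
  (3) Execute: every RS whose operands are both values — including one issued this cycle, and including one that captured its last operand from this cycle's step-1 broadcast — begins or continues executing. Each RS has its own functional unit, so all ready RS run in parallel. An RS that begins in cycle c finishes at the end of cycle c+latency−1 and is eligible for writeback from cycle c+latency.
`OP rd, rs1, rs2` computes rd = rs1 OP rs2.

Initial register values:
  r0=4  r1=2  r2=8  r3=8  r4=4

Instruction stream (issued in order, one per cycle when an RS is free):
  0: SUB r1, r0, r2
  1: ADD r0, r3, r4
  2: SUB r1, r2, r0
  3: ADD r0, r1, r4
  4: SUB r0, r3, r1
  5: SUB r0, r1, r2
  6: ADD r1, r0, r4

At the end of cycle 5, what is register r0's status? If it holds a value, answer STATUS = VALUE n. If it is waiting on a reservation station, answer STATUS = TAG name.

c1: issue SUB r1<-Add1 | r0:4,r1:Add1,r2:8,r3:8,r4:4
c2: issue ADD r0<-Add2 | r0:Add2,r1:Add1,r2:8,r3:8,r4:4
c3: CDB Add1=-4; issue SUB r1<-Add1 | r0:Add2,r1:Add1,r2:8,r3:8,r4:4
c4: CDB Add2=12; issue ADD r0<-Add2 | r0:Add2,r1:Add1,r2:8,r3:8,r4:4
c5: issue SUB r0<-Add3 | r0:Add3,r1:Add1,r2:8,r3:8,r4:4

STATUS = TAG Add3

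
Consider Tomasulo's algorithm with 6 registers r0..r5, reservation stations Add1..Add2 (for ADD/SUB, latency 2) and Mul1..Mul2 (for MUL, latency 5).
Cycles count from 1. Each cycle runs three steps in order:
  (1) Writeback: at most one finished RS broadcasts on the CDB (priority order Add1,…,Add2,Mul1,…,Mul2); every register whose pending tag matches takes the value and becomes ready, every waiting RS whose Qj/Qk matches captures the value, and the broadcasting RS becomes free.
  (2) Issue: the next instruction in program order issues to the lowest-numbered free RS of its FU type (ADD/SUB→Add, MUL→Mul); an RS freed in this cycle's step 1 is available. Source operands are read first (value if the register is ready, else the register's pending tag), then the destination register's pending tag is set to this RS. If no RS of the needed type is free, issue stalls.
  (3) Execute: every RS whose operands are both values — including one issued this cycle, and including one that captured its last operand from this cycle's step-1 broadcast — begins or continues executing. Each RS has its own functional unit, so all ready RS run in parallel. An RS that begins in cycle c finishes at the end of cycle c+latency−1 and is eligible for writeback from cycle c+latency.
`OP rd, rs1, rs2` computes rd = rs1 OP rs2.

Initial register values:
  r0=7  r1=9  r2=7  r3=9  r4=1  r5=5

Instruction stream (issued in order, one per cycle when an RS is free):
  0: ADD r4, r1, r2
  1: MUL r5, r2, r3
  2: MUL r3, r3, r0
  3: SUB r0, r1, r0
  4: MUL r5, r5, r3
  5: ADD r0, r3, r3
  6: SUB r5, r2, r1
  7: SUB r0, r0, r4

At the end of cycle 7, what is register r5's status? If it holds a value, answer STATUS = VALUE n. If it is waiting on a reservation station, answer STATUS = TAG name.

c1: issue ADD r4<-Add1 | r0:7,r1:9,r2:7,r3:9,r4:Add1,r5:5
c2: issue MUL r5<-Mul1 | r0:7,r1:9,r2:7,r3:9,r4:Add1,r5:Mul1
c3: CDB Add1=16; issue MUL r3<-Mul2 | r0:7,r1:9,r2:7,r3:Mul2,r4:16,r5:Mul1
c4: issue SUB r0<-Add1 | r0:Add1,r1:9,r2:7,r3:Mul2,r4:16,r5:Mul1
c5: stall | r0:Add1,r1:9,r2:7,r3:Mul2,r4:16,r5:Mul1
c6: CDB Add1=2; stall | r0:2,r1:9,r2:7,r3:Mul2,r4:16,r5:Mul1
c7: CDB Mul1=63; issue MUL r5<-Mul1 | r0:2,r1:9,r2:7,r3:Mul2,r4:16,r5:Mul1

STATUS = TAG Mul1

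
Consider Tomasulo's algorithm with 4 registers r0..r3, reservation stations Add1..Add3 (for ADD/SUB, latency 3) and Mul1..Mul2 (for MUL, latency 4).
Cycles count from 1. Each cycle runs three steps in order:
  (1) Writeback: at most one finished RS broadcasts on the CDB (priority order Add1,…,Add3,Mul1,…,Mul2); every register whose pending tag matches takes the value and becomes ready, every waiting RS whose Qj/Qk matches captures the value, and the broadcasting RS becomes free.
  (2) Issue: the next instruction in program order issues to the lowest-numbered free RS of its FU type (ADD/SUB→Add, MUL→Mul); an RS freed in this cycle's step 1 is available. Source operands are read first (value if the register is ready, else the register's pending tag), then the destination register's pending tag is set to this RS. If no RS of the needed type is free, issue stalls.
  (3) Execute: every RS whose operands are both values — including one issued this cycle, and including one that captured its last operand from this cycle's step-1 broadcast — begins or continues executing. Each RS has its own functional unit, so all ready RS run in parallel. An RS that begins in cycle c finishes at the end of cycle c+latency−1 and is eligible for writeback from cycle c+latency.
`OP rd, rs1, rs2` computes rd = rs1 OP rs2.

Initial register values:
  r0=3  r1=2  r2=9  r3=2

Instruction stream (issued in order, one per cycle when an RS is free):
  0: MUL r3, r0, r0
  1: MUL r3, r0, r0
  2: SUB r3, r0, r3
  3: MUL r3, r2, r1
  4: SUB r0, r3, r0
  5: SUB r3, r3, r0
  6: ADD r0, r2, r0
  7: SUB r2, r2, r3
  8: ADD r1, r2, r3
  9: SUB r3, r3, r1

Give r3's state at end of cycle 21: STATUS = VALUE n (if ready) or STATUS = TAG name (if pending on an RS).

STATUS = TAG Add3

c1: issue MUL r3<-Mul1 | r0:3,r1:2,r2:9,r3:Mul1
c2: issue MUL r3<-Mul2 | r0:3,r1:2,r2:9,r3:Mul2
c3: issue SUB r3<-Add1 | r0:3,r1:2,r2:9,r3:Add1
c4: stall | r0:3,r1:2,r2:9,r3:Add1
c5: CDB Mul1=9; issue MUL r3<-Mul1 | r0:3,r1:2,r2:9,r3:Mul1
c6: CDB Mul2=9; issue SUB r0<-Add2 | r0:Add2,r1:2,r2:9,r3:Mul1
c7: issue SUB r3<-Add3 | r0:Add2,r1:2,r2:9,r3:Add3
c8: stall | r0:Add2,r1:2,r2:9,r3:Add3
c9: CDB Add1=-6; issue ADD r0<-Add1 | r0:Add1,r1:2,r2:9,r3:Add3
c10: CDB Mul1=18; stall | r0:Add1,r1:2,r2:9,r3:Add3
c11: stall | r0:Add1,r1:2,r2:9,r3:Add3
c12: stall | r0:Add1,r1:2,r2:9,r3:Add3
c13: CDB Add2=15; issue SUB r2<-Add2 | r0:Add1,r1:2,r2:Add2,r3:Add3
c14: stall | r0:Add1,r1:2,r2:Add2,r3:Add3
c15: stall | r0:Add1,r1:2,r2:Add2,r3:Add3
c16: CDB Add1=24; issue ADD r1<-Add1 | r0:24,r1:Add1,r2:Add2,r3:Add3
c17: CDB Add3=3; issue SUB r3<-Add3 | r0:24,r1:Add1,r2:Add2,r3:Add3
c18: - | r0:24,r1:Add1,r2:Add2,r3:Add3
c19: - | r0:24,r1:Add1,r2:Add2,r3:Add3
c20: CDB Add2=6 | r0:24,r1:Add1,r2:6,r3:Add3
c21: - | r0:24,r1:Add1,r2:6,r3:Add3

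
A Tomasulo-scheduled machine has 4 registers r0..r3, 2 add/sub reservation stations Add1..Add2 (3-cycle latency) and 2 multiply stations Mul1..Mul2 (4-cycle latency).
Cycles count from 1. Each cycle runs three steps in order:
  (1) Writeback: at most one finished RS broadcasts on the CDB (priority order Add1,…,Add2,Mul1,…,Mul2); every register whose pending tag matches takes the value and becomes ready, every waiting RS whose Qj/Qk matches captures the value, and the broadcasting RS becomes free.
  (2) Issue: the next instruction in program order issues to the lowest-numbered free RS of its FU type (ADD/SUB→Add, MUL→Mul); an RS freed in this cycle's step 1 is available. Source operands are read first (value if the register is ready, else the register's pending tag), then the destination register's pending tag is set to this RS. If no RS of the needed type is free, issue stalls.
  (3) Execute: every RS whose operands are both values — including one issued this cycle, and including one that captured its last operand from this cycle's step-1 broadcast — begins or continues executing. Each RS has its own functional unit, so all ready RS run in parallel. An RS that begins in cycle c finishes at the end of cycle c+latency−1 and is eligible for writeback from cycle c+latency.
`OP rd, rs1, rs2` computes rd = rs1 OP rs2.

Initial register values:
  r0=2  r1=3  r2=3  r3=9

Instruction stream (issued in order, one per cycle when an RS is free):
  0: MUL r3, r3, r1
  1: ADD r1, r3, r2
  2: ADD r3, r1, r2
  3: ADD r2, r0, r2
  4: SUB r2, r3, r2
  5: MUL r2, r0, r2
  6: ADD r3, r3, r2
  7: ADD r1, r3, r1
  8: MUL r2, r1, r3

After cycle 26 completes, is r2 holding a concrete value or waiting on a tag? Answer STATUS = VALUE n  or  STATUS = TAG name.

STATUS = TAG Mul2

c1: issue MUL r3<-Mul1 | r0:2,r1:3,r2:3,r3:Mul1
c2: issue ADD r1<-Add1 | r0:2,r1:Add1,r2:3,r3:Mul1
c3: issue ADD r3<-Add2 | r0:2,r1:Add1,r2:3,r3:Add2
c4: stall | r0:2,r1:Add1,r2:3,r3:Add2
c5: CDB Mul1=27; stall | r0:2,r1:Add1,r2:3,r3:Add2
c6: stall | r0:2,r1:Add1,r2:3,r3:Add2
c7: stall | r0:2,r1:Add1,r2:3,r3:Add2
c8: CDB Add1=30; issue ADD r2<-Add1 | r0:2,r1:30,r2:Add1,r3:Add2
c9: stall | r0:2,r1:30,r2:Add1,r3:Add2
c10: stall | r0:2,r1:30,r2:Add1,r3:Add2
c11: CDB Add1=5; issue SUB r2<-Add1 | r0:2,r1:30,r2:Add1,r3:Add2
c12: CDB Add2=33; issue MUL r2<-Mul1 | r0:2,r1:30,r2:Mul1,r3:33
c13: issue ADD r3<-Add2 | r0:2,r1:30,r2:Mul1,r3:Add2
c14: stall | r0:2,r1:30,r2:Mul1,r3:Add2
c15: CDB Add1=28; issue ADD r1<-Add1 | r0:2,r1:Add1,r2:Mul1,r3:Add2
c16: issue MUL r2<-Mul2 | r0:2,r1:Add1,r2:Mul2,r3:Add2
c17: - | r0:2,r1:Add1,r2:Mul2,r3:Add2
c18: - | r0:2,r1:Add1,r2:Mul2,r3:Add2
c19: CDB Mul1=56 | r0:2,r1:Add1,r2:Mul2,r3:Add2
c20: - | r0:2,r1:Add1,r2:Mul2,r3:Add2
c21: - | r0:2,r1:Add1,r2:Mul2,r3:Add2
c22: CDB Add2=89 | r0:2,r1:Add1,r2:Mul2,r3:89
c23: - | r0:2,r1:Add1,r2:Mul2,r3:89
c24: - | r0:2,r1:Add1,r2:Mul2,r3:89
c25: CDB Add1=119 | r0:2,r1:119,r2:Mul2,r3:89
c26: - | r0:2,r1:119,r2:Mul2,r3:89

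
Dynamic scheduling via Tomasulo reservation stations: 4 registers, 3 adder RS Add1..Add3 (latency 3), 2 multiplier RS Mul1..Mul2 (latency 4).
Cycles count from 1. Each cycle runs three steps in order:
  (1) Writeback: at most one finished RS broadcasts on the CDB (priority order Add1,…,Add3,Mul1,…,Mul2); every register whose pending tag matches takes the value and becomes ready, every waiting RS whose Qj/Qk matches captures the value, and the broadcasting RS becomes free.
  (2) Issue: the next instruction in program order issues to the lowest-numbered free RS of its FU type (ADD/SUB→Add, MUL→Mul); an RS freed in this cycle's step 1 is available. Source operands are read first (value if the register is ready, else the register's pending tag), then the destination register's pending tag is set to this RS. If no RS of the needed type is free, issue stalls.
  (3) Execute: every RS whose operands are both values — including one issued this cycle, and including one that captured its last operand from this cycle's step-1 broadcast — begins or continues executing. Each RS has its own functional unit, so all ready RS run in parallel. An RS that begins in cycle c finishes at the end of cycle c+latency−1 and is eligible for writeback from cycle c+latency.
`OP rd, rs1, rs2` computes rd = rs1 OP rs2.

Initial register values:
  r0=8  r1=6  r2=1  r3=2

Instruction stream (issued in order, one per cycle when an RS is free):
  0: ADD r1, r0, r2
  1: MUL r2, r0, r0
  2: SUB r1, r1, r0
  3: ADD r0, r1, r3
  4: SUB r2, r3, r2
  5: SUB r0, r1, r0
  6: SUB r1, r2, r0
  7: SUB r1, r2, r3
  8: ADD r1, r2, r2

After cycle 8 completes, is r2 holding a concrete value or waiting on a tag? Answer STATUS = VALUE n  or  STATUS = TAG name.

cycle 1: issue ADD r1<-Add1 // r0:8,r1:Add1,r2:1,r3:2
cycle 2: issue MUL r2<-Mul1 // r0:8,r1:Add1,r2:Mul1,r3:2
cycle 3: issue SUB r1<-Add2 // r0:8,r1:Add2,r2:Mul1,r3:2
cycle 4: CDB Add1=9; issue ADD r0<-Add1 // r0:Add1,r1:Add2,r2:Mul1,r3:2
cycle 5: issue SUB r2<-Add3 // r0:Add1,r1:Add2,r2:Add3,r3:2
cycle 6: CDB Mul1=64; stall // r0:Add1,r1:Add2,r2:Add3,r3:2
cycle 7: CDB Add2=1; issue SUB r0<-Add2 // r0:Add2,r1:1,r2:Add3,r3:2
cycle 8: stall // r0:Add2,r1:1,r2:Add3,r3:2

STATUS = TAG Add3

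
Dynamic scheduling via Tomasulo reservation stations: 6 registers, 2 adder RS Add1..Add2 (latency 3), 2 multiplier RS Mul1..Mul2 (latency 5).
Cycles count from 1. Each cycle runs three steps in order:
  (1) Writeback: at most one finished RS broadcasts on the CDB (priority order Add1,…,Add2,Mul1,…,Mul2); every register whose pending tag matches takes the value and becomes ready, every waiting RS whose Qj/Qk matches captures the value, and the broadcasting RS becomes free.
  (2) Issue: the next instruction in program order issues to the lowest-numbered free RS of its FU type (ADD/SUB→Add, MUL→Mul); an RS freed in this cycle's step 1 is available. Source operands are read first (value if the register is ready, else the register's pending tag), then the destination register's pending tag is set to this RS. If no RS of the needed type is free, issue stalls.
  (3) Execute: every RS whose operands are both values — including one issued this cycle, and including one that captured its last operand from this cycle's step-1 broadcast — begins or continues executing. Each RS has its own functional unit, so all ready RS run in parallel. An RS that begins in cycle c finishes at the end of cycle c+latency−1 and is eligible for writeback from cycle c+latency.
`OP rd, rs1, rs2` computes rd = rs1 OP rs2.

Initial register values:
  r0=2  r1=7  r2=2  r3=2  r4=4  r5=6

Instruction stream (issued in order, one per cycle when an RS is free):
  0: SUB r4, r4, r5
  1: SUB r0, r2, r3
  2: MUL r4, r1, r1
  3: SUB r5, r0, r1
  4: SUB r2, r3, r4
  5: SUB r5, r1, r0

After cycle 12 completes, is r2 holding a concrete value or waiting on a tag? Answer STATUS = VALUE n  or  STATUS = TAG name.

STATUS = VALUE -47

  c1: issue SUB r4<-Add1  regs: r0:2,r1:7,r2:2,r3:2,r4:Add1,r5:6
  c2: issue SUB r0<-Add2  regs: r0:Add2,r1:7,r2:2,r3:2,r4:Add1,r5:6
  c3: issue MUL r4<-Mul1  regs: r0:Add2,r1:7,r2:2,r3:2,r4:Mul1,r5:6
  c4: CDB Add1=-2; issue SUB r5<-Add1  regs: r0:Add2,r1:7,r2:2,r3:2,r4:Mul1,r5:Add1
  c5: CDB Add2=0; issue SUB r2<-Add2  regs: r0:0,r1:7,r2:Add2,r3:2,r4:Mul1,r5:Add1
  c6: stall  regs: r0:0,r1:7,r2:Add2,r3:2,r4:Mul1,r5:Add1
  c7: stall  regs: r0:0,r1:7,r2:Add2,r3:2,r4:Mul1,r5:Add1
  c8: CDB Add1=-7; issue SUB r5<-Add1  regs: r0:0,r1:7,r2:Add2,r3:2,r4:Mul1,r5:Add1
  c9: CDB Mul1=49  regs: r0:0,r1:7,r2:Add2,r3:2,r4:49,r5:Add1
  c10: -  regs: r0:0,r1:7,r2:Add2,r3:2,r4:49,r5:Add1
  c11: CDB Add1=7  regs: r0:0,r1:7,r2:Add2,r3:2,r4:49,r5:7
  c12: CDB Add2=-47  regs: r0:0,r1:7,r2:-47,r3:2,r4:49,r5:7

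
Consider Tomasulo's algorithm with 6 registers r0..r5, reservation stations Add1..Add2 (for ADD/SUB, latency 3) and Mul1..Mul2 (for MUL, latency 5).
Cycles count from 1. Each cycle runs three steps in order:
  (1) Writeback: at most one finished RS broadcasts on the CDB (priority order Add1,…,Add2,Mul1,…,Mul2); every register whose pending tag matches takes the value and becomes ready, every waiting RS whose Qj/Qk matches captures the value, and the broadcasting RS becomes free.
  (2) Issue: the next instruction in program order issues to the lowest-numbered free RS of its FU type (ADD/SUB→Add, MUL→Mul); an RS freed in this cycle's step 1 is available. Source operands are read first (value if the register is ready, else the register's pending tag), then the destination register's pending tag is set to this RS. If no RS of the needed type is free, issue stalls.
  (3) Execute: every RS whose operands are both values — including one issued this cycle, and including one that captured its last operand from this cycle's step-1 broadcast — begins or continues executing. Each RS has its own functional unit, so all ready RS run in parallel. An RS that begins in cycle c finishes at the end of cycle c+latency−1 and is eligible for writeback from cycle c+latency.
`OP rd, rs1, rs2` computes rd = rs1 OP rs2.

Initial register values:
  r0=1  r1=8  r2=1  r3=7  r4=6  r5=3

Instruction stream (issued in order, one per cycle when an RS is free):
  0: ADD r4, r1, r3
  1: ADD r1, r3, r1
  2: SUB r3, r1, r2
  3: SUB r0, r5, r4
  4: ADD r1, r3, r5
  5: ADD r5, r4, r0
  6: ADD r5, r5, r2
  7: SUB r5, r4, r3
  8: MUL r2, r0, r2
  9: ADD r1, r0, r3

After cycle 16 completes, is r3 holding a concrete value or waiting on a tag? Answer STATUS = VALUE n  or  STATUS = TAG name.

STATUS = VALUE 14

  c1: issue ADD r4<-Add1  regs: r0:1,r1:8,r2:1,r3:7,r4:Add1,r5:3
  c2: issue ADD r1<-Add2  regs: r0:1,r1:Add2,r2:1,r3:7,r4:Add1,r5:3
  c3: stall  regs: r0:1,r1:Add2,r2:1,r3:7,r4:Add1,r5:3
  c4: CDB Add1=15; issue SUB r3<-Add1  regs: r0:1,r1:Add2,r2:1,r3:Add1,r4:15,r5:3
  c5: CDB Add2=15; issue SUB r0<-Add2  regs: r0:Add2,r1:15,r2:1,r3:Add1,r4:15,r5:3
  c6: stall  regs: r0:Add2,r1:15,r2:1,r3:Add1,r4:15,r5:3
  c7: stall  regs: r0:Add2,r1:15,r2:1,r3:Add1,r4:15,r5:3
  c8: CDB Add1=14; issue ADD r1<-Add1  regs: r0:Add2,r1:Add1,r2:1,r3:14,r4:15,r5:3
  c9: CDB Add2=-12; issue ADD r5<-Add2  regs: r0:-12,r1:Add1,r2:1,r3:14,r4:15,r5:Add2
  c10: stall  regs: r0:-12,r1:Add1,r2:1,r3:14,r4:15,r5:Add2
  c11: CDB Add1=17; issue ADD r5<-Add1  regs: r0:-12,r1:17,r2:1,r3:14,r4:15,r5:Add1
  c12: CDB Add2=3; issue SUB r5<-Add2  regs: r0:-12,r1:17,r2:1,r3:14,r4:15,r5:Add2
  c13: issue MUL r2<-Mul1  regs: r0:-12,r1:17,r2:Mul1,r3:14,r4:15,r5:Add2
  c14: stall  regs: r0:-12,r1:17,r2:Mul1,r3:14,r4:15,r5:Add2
  c15: CDB Add1=4; issue ADD r1<-Add1  regs: r0:-12,r1:Add1,r2:Mul1,r3:14,r4:15,r5:Add2
  c16: CDB Add2=1  regs: r0:-12,r1:Add1,r2:Mul1,r3:14,r4:15,r5:1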